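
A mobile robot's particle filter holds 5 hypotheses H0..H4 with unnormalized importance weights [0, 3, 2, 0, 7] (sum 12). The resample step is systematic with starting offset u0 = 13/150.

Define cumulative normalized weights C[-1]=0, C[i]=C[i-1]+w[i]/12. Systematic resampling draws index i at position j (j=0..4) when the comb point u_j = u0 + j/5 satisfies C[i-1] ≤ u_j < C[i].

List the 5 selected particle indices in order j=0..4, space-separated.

C = [0, 1/4, 5/12, 5/12, 1]
j=0: u_0=13/150 ∈ [0, 1/4) → index 1
j=1: u_1=43/150 ∈ [1/4, 5/12) → index 2
j=2: u_2=73/150 ∈ [5/12, 1) → index 4
j=3: u_3=103/150 ∈ [5/12, 1) → index 4
j=4: u_4=133/150 ∈ [5/12, 1) → index 4

1 2 4 4 4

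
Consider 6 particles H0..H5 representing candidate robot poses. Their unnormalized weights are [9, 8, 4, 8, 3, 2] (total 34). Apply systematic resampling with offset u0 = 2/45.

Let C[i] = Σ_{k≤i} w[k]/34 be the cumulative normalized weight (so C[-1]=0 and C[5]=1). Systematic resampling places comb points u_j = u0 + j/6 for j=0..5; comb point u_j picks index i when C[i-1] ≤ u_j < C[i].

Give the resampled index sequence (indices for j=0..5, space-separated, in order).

0 0 1 2 3 4

C = [9/34, 1/2, 21/34, 29/34, 16/17, 1]
j=0: u_0=2/45 ∈ [0, 9/34) → index 0
j=1: u_1=19/90 ∈ [0, 9/34) → index 0
j=2: u_2=17/45 ∈ [9/34, 1/2) → index 1
j=3: u_3=49/90 ∈ [1/2, 21/34) → index 2
j=4: u_4=32/45 ∈ [21/34, 29/34) → index 3
j=5: u_5=79/90 ∈ [29/34, 16/17) → index 4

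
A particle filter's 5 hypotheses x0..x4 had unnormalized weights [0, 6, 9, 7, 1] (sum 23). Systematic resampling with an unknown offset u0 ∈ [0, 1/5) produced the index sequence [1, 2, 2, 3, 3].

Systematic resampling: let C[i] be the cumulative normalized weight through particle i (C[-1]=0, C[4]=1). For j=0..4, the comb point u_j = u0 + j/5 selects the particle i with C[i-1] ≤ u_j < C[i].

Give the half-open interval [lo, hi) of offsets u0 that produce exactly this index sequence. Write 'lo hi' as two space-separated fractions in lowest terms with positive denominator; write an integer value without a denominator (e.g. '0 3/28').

7/115 18/115

C = [0, 6/23, 15/23, 22/23, 1]
j=0 picked index 1: u0 ∈ [0, 6/23)
j=1 picked index 2: u0 ∈ [7/115, 52/115)
j=2 picked index 2: u0 ∈ [-16/115, 29/115)
j=3 picked index 3: u0 ∈ [6/115, 41/115)
j=4 picked index 3: u0 ∈ [-17/115, 18/115)
intersection: [7/115, 18/115)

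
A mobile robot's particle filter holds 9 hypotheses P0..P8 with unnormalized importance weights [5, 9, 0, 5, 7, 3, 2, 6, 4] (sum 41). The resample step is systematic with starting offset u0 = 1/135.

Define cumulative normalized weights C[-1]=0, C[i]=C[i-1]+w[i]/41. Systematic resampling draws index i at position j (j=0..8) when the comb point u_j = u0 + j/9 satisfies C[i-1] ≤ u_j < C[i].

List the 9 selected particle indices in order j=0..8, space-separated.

C = [5/41, 14/41, 14/41, 19/41, 26/41, 29/41, 31/41, 37/41, 1]
j=0: u_0=1/135 ∈ [0, 5/41) → index 0
j=1: u_1=16/135 ∈ [0, 5/41) → index 0
j=2: u_2=31/135 ∈ [5/41, 14/41) → index 1
j=3: u_3=46/135 ∈ [5/41, 14/41) → index 1
j=4: u_4=61/135 ∈ [14/41, 19/41) → index 3
j=5: u_5=76/135 ∈ [19/41, 26/41) → index 4
j=6: u_6=91/135 ∈ [26/41, 29/41) → index 5
j=7: u_7=106/135 ∈ [31/41, 37/41) → index 7
j=8: u_8=121/135 ∈ [31/41, 37/41) → index 7

0 0 1 1 3 4 5 7 7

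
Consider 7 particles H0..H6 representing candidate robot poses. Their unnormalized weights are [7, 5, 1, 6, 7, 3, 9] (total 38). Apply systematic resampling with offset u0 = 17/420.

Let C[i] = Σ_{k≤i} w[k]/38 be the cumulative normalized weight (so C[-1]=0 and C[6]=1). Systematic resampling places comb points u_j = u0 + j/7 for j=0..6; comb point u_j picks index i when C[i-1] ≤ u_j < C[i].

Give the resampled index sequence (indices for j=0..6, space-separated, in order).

0 0 2 3 4 5 6

C = [7/38, 6/19, 13/38, 1/2, 13/19, 29/38, 1]
j=0: u_0=17/420 ∈ [0, 7/38) → index 0
j=1: u_1=11/60 ∈ [0, 7/38) → index 0
j=2: u_2=137/420 ∈ [6/19, 13/38) → index 2
j=3: u_3=197/420 ∈ [13/38, 1/2) → index 3
j=4: u_4=257/420 ∈ [1/2, 13/19) → index 4
j=5: u_5=317/420 ∈ [13/19, 29/38) → index 5
j=6: u_6=377/420 ∈ [29/38, 1) → index 6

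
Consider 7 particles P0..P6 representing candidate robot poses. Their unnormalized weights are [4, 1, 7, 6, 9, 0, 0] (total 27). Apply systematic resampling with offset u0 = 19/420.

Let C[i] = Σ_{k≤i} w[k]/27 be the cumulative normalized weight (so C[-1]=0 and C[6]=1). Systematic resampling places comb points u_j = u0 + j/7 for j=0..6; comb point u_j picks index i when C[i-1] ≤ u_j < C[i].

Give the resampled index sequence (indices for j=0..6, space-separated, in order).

C = [4/27, 5/27, 4/9, 2/3, 1, 1, 1]
j=0: u_0=19/420 ∈ [0, 4/27) → index 0
j=1: u_1=79/420 ∈ [5/27, 4/9) → index 2
j=2: u_2=139/420 ∈ [5/27, 4/9) → index 2
j=3: u_3=199/420 ∈ [4/9, 2/3) → index 3
j=4: u_4=37/60 ∈ [4/9, 2/3) → index 3
j=5: u_5=319/420 ∈ [2/3, 1) → index 4
j=6: u_6=379/420 ∈ [2/3, 1) → index 4

0 2 2 3 3 4 4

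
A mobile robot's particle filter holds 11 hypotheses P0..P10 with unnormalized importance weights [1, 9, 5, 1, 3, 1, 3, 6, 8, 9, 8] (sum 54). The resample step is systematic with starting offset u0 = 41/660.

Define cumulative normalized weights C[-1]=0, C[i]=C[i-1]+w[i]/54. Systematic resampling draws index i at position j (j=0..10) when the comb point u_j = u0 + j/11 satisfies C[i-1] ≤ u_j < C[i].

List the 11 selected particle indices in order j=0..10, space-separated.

1 1 2 4 6 7 8 9 9 10 10

C = [1/54, 5/27, 5/18, 8/27, 19/54, 10/27, 23/54, 29/54, 37/54, 23/27, 1]
j=0: u_0=41/660 ∈ [1/54, 5/27) → index 1
j=1: u_1=101/660 ∈ [1/54, 5/27) → index 1
j=2: u_2=161/660 ∈ [5/27, 5/18) → index 2
j=3: u_3=221/660 ∈ [8/27, 19/54) → index 4
j=4: u_4=281/660 ∈ [10/27, 23/54) → index 6
j=5: u_5=31/60 ∈ [23/54, 29/54) → index 7
j=6: u_6=401/660 ∈ [29/54, 37/54) → index 8
j=7: u_7=461/660 ∈ [37/54, 23/27) → index 9
j=8: u_8=521/660 ∈ [37/54, 23/27) → index 9
j=9: u_9=581/660 ∈ [23/27, 1) → index 10
j=10: u_10=641/660 ∈ [23/27, 1) → index 10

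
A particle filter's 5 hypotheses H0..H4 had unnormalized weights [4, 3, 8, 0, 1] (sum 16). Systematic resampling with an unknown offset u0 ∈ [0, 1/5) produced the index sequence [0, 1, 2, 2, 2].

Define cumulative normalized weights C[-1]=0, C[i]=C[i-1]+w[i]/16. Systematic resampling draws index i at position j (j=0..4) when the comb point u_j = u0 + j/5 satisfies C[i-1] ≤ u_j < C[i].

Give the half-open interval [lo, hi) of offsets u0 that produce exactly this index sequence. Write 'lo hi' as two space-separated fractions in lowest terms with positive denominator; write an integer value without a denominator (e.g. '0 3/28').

1/20 11/80

C = [1/4, 7/16, 15/16, 15/16, 1]
j=0 picked index 0: u0 ∈ [0, 1/4)
j=1 picked index 1: u0 ∈ [1/20, 19/80)
j=2 picked index 2: u0 ∈ [3/80, 43/80)
j=3 picked index 2: u0 ∈ [-13/80, 27/80)
j=4 picked index 2: u0 ∈ [-29/80, 11/80)
intersection: [1/20, 11/80)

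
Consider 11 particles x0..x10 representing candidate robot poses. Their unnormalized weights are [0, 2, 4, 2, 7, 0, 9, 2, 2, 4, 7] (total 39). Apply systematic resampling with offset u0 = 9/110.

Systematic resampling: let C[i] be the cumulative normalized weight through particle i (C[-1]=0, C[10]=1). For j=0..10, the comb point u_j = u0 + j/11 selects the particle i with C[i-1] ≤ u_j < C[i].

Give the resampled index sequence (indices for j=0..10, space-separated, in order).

2 3 4 4 6 6 7 9 9 10 10

C = [0, 2/39, 2/13, 8/39, 5/13, 5/13, 8/13, 2/3, 28/39, 32/39, 1]
j=0: u_0=9/110 ∈ [2/39, 2/13) → index 2
j=1: u_1=19/110 ∈ [2/13, 8/39) → index 3
j=2: u_2=29/110 ∈ [8/39, 5/13) → index 4
j=3: u_3=39/110 ∈ [8/39, 5/13) → index 4
j=4: u_4=49/110 ∈ [5/13, 8/13) → index 6
j=5: u_5=59/110 ∈ [5/13, 8/13) → index 6
j=6: u_6=69/110 ∈ [8/13, 2/3) → index 7
j=7: u_7=79/110 ∈ [28/39, 32/39) → index 9
j=8: u_8=89/110 ∈ [28/39, 32/39) → index 9
j=9: u_9=9/10 ∈ [32/39, 1) → index 10
j=10: u_10=109/110 ∈ [32/39, 1) → index 10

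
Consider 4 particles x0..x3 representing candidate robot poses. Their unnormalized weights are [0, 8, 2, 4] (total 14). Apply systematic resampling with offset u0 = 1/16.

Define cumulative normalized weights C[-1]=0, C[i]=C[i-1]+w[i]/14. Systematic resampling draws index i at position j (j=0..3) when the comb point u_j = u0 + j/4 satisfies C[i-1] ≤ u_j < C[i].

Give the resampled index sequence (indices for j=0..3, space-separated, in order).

1 1 1 3

C = [0, 4/7, 5/7, 1]
j=0: u_0=1/16 ∈ [0, 4/7) → index 1
j=1: u_1=5/16 ∈ [0, 4/7) → index 1
j=2: u_2=9/16 ∈ [0, 4/7) → index 1
j=3: u_3=13/16 ∈ [5/7, 1) → index 3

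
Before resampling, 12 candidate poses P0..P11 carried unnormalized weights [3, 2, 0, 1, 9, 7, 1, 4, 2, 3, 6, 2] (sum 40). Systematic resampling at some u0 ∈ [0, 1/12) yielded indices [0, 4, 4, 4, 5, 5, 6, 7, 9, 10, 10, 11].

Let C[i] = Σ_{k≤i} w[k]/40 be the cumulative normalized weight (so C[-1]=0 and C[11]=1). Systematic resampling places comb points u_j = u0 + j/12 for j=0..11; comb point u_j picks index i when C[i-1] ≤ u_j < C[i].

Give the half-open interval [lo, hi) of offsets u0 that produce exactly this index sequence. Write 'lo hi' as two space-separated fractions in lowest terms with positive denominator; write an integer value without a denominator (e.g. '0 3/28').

C = [3/40, 1/8, 1/8, 3/20, 3/8, 11/20, 23/40, 27/40, 29/40, 4/5, 19/20, 1]
j=0 picked index 0: u0 ∈ [0, 3/40)
j=1 picked index 4: u0 ∈ [1/15, 7/24)
j=2 picked index 4: u0 ∈ [-1/60, 5/24)
j=3 picked index 4: u0 ∈ [-1/10, 1/8)
j=4 picked index 5: u0 ∈ [1/24, 13/60)
j=5 picked index 5: u0 ∈ [-1/24, 2/15)
j=6 picked index 6: u0 ∈ [1/20, 3/40)
j=7 picked index 7: u0 ∈ [-1/120, 11/120)
j=8 picked index 9: u0 ∈ [7/120, 2/15)
j=9 picked index 10: u0 ∈ [1/20, 1/5)
j=10 picked index 10: u0 ∈ [-1/30, 7/60)
j=11 picked index 11: u0 ∈ [1/30, 1/12)
intersection: [1/15, 3/40)

1/15 3/40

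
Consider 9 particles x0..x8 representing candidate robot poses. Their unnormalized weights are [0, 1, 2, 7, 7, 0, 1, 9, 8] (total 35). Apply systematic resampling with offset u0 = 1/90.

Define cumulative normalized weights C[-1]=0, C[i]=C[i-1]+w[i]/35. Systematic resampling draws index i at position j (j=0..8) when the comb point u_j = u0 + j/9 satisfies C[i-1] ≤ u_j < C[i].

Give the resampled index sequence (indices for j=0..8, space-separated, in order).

1 3 3 4 4 7 7 8 8

C = [0, 1/35, 3/35, 2/7, 17/35, 17/35, 18/35, 27/35, 1]
j=0: u_0=1/90 ∈ [0, 1/35) → index 1
j=1: u_1=11/90 ∈ [3/35, 2/7) → index 3
j=2: u_2=7/30 ∈ [3/35, 2/7) → index 3
j=3: u_3=31/90 ∈ [2/7, 17/35) → index 4
j=4: u_4=41/90 ∈ [2/7, 17/35) → index 4
j=5: u_5=17/30 ∈ [18/35, 27/35) → index 7
j=6: u_6=61/90 ∈ [18/35, 27/35) → index 7
j=7: u_7=71/90 ∈ [27/35, 1) → index 8
j=8: u_8=9/10 ∈ [27/35, 1) → index 8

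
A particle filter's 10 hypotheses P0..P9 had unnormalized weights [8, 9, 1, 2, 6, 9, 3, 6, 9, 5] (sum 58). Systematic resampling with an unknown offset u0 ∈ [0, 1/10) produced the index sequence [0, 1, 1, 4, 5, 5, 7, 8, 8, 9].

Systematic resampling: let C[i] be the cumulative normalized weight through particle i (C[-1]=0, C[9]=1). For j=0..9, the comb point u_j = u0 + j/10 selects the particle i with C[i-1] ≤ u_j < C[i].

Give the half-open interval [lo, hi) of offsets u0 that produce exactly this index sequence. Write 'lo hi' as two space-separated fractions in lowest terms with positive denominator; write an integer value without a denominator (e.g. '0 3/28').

17/290 27/290

C = [4/29, 17/58, 9/29, 10/29, 13/29, 35/58, 19/29, 22/29, 53/58, 1]
j=0 picked index 0: u0 ∈ [0, 4/29)
j=1 picked index 1: u0 ∈ [11/290, 28/145)
j=2 picked index 1: u0 ∈ [-9/145, 27/290)
j=3 picked index 4: u0 ∈ [13/290, 43/290)
j=4 picked index 5: u0 ∈ [7/145, 59/290)
j=5 picked index 5: u0 ∈ [-3/58, 3/29)
j=6 picked index 7: u0 ∈ [8/145, 23/145)
j=7 picked index 8: u0 ∈ [17/290, 31/145)
j=8 picked index 8: u0 ∈ [-6/145, 33/290)
j=9 picked index 9: u0 ∈ [2/145, 1/10)
intersection: [17/290, 27/290)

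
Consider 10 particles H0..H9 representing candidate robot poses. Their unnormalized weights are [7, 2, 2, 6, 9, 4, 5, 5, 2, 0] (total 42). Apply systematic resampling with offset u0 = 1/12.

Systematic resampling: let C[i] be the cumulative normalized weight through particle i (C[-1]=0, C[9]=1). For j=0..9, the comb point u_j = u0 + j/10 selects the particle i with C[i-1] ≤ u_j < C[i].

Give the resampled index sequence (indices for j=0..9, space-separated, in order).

0 1 3 3 4 4 5 6 7 8

C = [1/6, 3/14, 11/42, 17/42, 13/21, 5/7, 5/6, 20/21, 1, 1]
j=0: u_0=1/12 ∈ [0, 1/6) → index 0
j=1: u_1=11/60 ∈ [1/6, 3/14) → index 1
j=2: u_2=17/60 ∈ [11/42, 17/42) → index 3
j=3: u_3=23/60 ∈ [11/42, 17/42) → index 3
j=4: u_4=29/60 ∈ [17/42, 13/21) → index 4
j=5: u_5=7/12 ∈ [17/42, 13/21) → index 4
j=6: u_6=41/60 ∈ [13/21, 5/7) → index 5
j=7: u_7=47/60 ∈ [5/7, 5/6) → index 6
j=8: u_8=53/60 ∈ [5/6, 20/21) → index 7
j=9: u_9=59/60 ∈ [20/21, 1) → index 8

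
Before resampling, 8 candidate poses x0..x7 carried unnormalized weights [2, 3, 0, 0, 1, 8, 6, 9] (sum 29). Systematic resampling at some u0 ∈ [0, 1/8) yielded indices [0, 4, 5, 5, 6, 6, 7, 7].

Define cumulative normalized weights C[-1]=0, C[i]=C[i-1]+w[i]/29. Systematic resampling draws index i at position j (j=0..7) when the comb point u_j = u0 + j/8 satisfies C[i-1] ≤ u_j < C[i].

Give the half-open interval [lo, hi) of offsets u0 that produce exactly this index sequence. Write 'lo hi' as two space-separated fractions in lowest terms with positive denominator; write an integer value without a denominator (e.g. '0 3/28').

C = [2/29, 5/29, 5/29, 5/29, 6/29, 14/29, 20/29, 1]
j=0 picked index 0: u0 ∈ [0, 2/29)
j=1 picked index 4: u0 ∈ [11/232, 19/232)
j=2 picked index 5: u0 ∈ [-5/116, 27/116)
j=3 picked index 5: u0 ∈ [-39/232, 25/232)
j=4 picked index 6: u0 ∈ [-1/58, 11/58)
j=5 picked index 6: u0 ∈ [-33/232, 15/232)
j=6 picked index 7: u0 ∈ [-7/116, 1/4)
j=7 picked index 7: u0 ∈ [-43/232, 1/8)
intersection: [11/232, 15/232)

11/232 15/232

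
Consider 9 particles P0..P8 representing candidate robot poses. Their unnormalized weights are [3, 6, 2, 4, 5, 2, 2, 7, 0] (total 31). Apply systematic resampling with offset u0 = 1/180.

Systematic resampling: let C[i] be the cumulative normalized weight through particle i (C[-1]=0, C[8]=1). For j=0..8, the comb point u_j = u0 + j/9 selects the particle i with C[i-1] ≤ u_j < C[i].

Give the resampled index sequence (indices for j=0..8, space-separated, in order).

0 1 1 2 3 4 5 7 7

C = [3/31, 9/31, 11/31, 15/31, 20/31, 22/31, 24/31, 1, 1]
j=0: u_0=1/180 ∈ [0, 3/31) → index 0
j=1: u_1=7/60 ∈ [3/31, 9/31) → index 1
j=2: u_2=41/180 ∈ [3/31, 9/31) → index 1
j=3: u_3=61/180 ∈ [9/31, 11/31) → index 2
j=4: u_4=9/20 ∈ [11/31, 15/31) → index 3
j=5: u_5=101/180 ∈ [15/31, 20/31) → index 4
j=6: u_6=121/180 ∈ [20/31, 22/31) → index 5
j=7: u_7=47/60 ∈ [24/31, 1) → index 7
j=8: u_8=161/180 ∈ [24/31, 1) → index 7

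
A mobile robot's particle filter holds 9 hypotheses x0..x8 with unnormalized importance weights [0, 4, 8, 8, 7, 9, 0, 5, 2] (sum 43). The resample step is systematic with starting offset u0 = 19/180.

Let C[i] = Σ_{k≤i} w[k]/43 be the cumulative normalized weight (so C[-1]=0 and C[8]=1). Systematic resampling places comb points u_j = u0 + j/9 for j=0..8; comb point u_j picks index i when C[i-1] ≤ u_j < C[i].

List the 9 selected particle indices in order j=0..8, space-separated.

2 2 3 3 4 5 5 7 8

C = [0, 4/43, 12/43, 20/43, 27/43, 36/43, 36/43, 41/43, 1]
j=0: u_0=19/180 ∈ [4/43, 12/43) → index 2
j=1: u_1=13/60 ∈ [4/43, 12/43) → index 2
j=2: u_2=59/180 ∈ [12/43, 20/43) → index 3
j=3: u_3=79/180 ∈ [12/43, 20/43) → index 3
j=4: u_4=11/20 ∈ [20/43, 27/43) → index 4
j=5: u_5=119/180 ∈ [27/43, 36/43) → index 5
j=6: u_6=139/180 ∈ [27/43, 36/43) → index 5
j=7: u_7=53/60 ∈ [36/43, 41/43) → index 7
j=8: u_8=179/180 ∈ [41/43, 1) → index 8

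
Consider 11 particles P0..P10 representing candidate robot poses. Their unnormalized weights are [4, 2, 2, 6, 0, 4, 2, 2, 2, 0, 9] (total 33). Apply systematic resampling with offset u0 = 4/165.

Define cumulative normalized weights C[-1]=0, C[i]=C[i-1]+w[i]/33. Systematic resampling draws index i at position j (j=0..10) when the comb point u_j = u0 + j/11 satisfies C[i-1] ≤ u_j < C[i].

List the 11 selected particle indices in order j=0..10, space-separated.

C = [4/33, 2/11, 8/33, 14/33, 14/33, 6/11, 20/33, 2/3, 8/11, 8/11, 1]
j=0: u_0=4/165 ∈ [0, 4/33) → index 0
j=1: u_1=19/165 ∈ [0, 4/33) → index 0
j=2: u_2=34/165 ∈ [2/11, 8/33) → index 2
j=3: u_3=49/165 ∈ [8/33, 14/33) → index 3
j=4: u_4=64/165 ∈ [8/33, 14/33) → index 3
j=5: u_5=79/165 ∈ [14/33, 6/11) → index 5
j=6: u_6=94/165 ∈ [6/11, 20/33) → index 6
j=7: u_7=109/165 ∈ [20/33, 2/3) → index 7
j=8: u_8=124/165 ∈ [8/11, 1) → index 10
j=9: u_9=139/165 ∈ [8/11, 1) → index 10
j=10: u_10=14/15 ∈ [8/11, 1) → index 10

0 0 2 3 3 5 6 7 10 10 10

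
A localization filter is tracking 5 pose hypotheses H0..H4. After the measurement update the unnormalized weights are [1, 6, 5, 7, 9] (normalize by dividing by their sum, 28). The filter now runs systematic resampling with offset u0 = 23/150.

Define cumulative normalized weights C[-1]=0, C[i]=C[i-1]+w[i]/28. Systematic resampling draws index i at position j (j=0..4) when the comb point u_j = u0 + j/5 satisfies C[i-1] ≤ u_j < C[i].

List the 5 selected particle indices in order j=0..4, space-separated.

1 2 3 4 4

C = [1/28, 1/4, 3/7, 19/28, 1]
j=0: u_0=23/150 ∈ [1/28, 1/4) → index 1
j=1: u_1=53/150 ∈ [1/4, 3/7) → index 2
j=2: u_2=83/150 ∈ [3/7, 19/28) → index 3
j=3: u_3=113/150 ∈ [19/28, 1) → index 4
j=4: u_4=143/150 ∈ [19/28, 1) → index 4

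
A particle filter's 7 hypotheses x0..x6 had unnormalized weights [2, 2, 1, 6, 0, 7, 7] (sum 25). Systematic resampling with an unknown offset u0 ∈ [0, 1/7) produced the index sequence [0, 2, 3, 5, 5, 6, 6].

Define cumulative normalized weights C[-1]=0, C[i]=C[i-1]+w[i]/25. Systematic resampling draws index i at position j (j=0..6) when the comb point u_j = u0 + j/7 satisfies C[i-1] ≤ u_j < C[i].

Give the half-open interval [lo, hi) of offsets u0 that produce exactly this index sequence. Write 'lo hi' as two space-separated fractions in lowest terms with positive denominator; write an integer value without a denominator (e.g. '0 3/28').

C = [2/25, 4/25, 1/5, 11/25, 11/25, 18/25, 1]
j=0 picked index 0: u0 ∈ [0, 2/25)
j=1 picked index 2: u0 ∈ [3/175, 2/35)
j=2 picked index 3: u0 ∈ [-3/35, 27/175)
j=3 picked index 5: u0 ∈ [2/175, 51/175)
j=4 picked index 5: u0 ∈ [-23/175, 26/175)
j=5 picked index 6: u0 ∈ [1/175, 2/7)
j=6 picked index 6: u0 ∈ [-24/175, 1/7)
intersection: [3/175, 2/35)

3/175 2/35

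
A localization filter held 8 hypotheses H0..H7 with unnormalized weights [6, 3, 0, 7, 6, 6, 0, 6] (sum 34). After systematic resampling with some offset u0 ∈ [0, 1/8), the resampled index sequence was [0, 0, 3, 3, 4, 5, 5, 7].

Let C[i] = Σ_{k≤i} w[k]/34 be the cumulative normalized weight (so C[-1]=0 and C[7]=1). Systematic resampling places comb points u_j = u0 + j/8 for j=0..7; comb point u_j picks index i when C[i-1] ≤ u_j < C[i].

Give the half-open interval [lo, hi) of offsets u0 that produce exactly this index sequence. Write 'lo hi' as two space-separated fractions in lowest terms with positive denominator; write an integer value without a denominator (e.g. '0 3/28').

3/136 7/136

C = [3/17, 9/34, 9/34, 8/17, 11/17, 14/17, 14/17, 1]
j=0 picked index 0: u0 ∈ [0, 3/17)
j=1 picked index 0: u0 ∈ [-1/8, 7/136)
j=2 picked index 3: u0 ∈ [1/68, 15/68)
j=3 picked index 3: u0 ∈ [-15/136, 13/136)
j=4 picked index 4: u0 ∈ [-1/34, 5/34)
j=5 picked index 5: u0 ∈ [3/136, 27/136)
j=6 picked index 5: u0 ∈ [-7/68, 5/68)
j=7 picked index 7: u0 ∈ [-7/136, 1/8)
intersection: [3/136, 7/136)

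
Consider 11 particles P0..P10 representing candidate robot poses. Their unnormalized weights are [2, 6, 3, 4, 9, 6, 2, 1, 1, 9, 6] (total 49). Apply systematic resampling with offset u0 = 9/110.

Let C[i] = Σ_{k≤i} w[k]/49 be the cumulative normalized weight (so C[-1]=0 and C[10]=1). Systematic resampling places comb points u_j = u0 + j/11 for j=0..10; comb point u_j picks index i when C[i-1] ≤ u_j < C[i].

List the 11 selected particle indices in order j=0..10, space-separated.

C = [2/49, 8/49, 11/49, 15/49, 24/49, 30/49, 32/49, 33/49, 34/49, 43/49, 1]
j=0: u_0=9/110 ∈ [2/49, 8/49) → index 1
j=1: u_1=19/110 ∈ [8/49, 11/49) → index 2
j=2: u_2=29/110 ∈ [11/49, 15/49) → index 3
j=3: u_3=39/110 ∈ [15/49, 24/49) → index 4
j=4: u_4=49/110 ∈ [15/49, 24/49) → index 4
j=5: u_5=59/110 ∈ [24/49, 30/49) → index 5
j=6: u_6=69/110 ∈ [30/49, 32/49) → index 6
j=7: u_7=79/110 ∈ [34/49, 43/49) → index 9
j=8: u_8=89/110 ∈ [34/49, 43/49) → index 9
j=9: u_9=9/10 ∈ [43/49, 1) → index 10
j=10: u_10=109/110 ∈ [43/49, 1) → index 10

1 2 3 4 4 5 6 9 9 10 10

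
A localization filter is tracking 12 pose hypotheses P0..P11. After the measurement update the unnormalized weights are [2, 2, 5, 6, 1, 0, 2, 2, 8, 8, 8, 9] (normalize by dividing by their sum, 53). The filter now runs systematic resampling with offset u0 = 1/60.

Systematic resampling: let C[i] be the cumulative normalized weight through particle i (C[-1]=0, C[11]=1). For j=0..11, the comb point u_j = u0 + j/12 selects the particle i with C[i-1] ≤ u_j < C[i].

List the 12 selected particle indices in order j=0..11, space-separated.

C = [2/53, 4/53, 9/53, 15/53, 16/53, 16/53, 18/53, 20/53, 28/53, 36/53, 44/53, 1]
j=0: u_0=1/60 ∈ [0, 2/53) → index 0
j=1: u_1=1/10 ∈ [4/53, 9/53) → index 2
j=2: u_2=11/60 ∈ [9/53, 15/53) → index 3
j=3: u_3=4/15 ∈ [9/53, 15/53) → index 3
j=4: u_4=7/20 ∈ [18/53, 20/53) → index 7
j=5: u_5=13/30 ∈ [20/53, 28/53) → index 8
j=6: u_6=31/60 ∈ [20/53, 28/53) → index 8
j=7: u_7=3/5 ∈ [28/53, 36/53) → index 9
j=8: u_8=41/60 ∈ [36/53, 44/53) → index 10
j=9: u_9=23/30 ∈ [36/53, 44/53) → index 10
j=10: u_10=17/20 ∈ [44/53, 1) → index 11
j=11: u_11=14/15 ∈ [44/53, 1) → index 11

0 2 3 3 7 8 8 9 10 10 11 11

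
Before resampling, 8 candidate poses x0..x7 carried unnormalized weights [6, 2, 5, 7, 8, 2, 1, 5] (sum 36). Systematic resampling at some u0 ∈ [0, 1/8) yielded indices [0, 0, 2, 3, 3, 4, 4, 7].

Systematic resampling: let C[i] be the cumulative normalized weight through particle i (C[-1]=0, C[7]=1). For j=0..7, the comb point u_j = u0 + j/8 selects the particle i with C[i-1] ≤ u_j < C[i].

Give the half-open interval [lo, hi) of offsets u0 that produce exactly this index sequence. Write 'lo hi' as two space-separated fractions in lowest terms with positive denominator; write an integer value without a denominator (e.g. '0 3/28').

C = [1/6, 2/9, 13/36, 5/9, 7/9, 5/6, 31/36, 1]
j=0 picked index 0: u0 ∈ [0, 1/6)
j=1 picked index 0: u0 ∈ [-1/8, 1/24)
j=2 picked index 2: u0 ∈ [-1/36, 1/9)
j=3 picked index 3: u0 ∈ [-1/72, 13/72)
j=4 picked index 3: u0 ∈ [-5/36, 1/18)
j=5 picked index 4: u0 ∈ [-5/72, 11/72)
j=6 picked index 4: u0 ∈ [-7/36, 1/36)
j=7 picked index 7: u0 ∈ [-1/72, 1/8)
intersection: [0, 1/36)

0 1/36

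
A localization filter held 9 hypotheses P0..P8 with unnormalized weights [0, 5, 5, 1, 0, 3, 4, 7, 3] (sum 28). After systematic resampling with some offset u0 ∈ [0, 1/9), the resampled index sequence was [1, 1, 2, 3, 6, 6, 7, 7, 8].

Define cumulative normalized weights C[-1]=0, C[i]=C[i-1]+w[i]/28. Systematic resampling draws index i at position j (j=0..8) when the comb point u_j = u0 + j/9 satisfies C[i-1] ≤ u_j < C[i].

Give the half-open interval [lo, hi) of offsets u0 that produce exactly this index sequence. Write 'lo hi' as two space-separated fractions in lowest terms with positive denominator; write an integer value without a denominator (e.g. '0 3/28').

1/18 5/84

C = [0, 5/28, 5/14, 11/28, 11/28, 1/2, 9/14, 25/28, 1]
j=0 picked index 1: u0 ∈ [0, 5/28)
j=1 picked index 1: u0 ∈ [-1/9, 17/252)
j=2 picked index 2: u0 ∈ [-11/252, 17/126)
j=3 picked index 3: u0 ∈ [1/42, 5/84)
j=4 picked index 6: u0 ∈ [1/18, 25/126)
j=5 picked index 6: u0 ∈ [-1/18, 11/126)
j=6 picked index 7: u0 ∈ [-1/42, 19/84)
j=7 picked index 7: u0 ∈ [-17/126, 29/252)
j=8 picked index 8: u0 ∈ [1/252, 1/9)
intersection: [1/18, 5/84)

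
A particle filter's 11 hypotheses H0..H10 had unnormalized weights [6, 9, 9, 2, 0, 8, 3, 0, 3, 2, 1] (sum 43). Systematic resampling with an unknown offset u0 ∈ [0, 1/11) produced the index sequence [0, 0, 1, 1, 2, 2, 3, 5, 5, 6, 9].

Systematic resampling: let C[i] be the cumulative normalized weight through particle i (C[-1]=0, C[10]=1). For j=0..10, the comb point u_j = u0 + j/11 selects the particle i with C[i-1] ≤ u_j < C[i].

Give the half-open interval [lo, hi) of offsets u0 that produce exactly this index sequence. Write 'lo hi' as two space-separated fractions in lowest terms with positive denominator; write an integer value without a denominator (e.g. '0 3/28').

10/473 20/473

C = [6/43, 15/43, 24/43, 26/43, 26/43, 34/43, 37/43, 37/43, 40/43, 42/43, 1]
j=0 picked index 0: u0 ∈ [0, 6/43)
j=1 picked index 0: u0 ∈ [-1/11, 23/473)
j=2 picked index 1: u0 ∈ [-20/473, 79/473)
j=3 picked index 1: u0 ∈ [-63/473, 36/473)
j=4 picked index 2: u0 ∈ [-7/473, 92/473)
j=5 picked index 2: u0 ∈ [-50/473, 49/473)
j=6 picked index 3: u0 ∈ [6/473, 28/473)
j=7 picked index 5: u0 ∈ [-15/473, 73/473)
j=8 picked index 5: u0 ∈ [-58/473, 30/473)
j=9 picked index 6: u0 ∈ [-13/473, 20/473)
j=10 picked index 9: u0 ∈ [10/473, 32/473)
intersection: [10/473, 20/473)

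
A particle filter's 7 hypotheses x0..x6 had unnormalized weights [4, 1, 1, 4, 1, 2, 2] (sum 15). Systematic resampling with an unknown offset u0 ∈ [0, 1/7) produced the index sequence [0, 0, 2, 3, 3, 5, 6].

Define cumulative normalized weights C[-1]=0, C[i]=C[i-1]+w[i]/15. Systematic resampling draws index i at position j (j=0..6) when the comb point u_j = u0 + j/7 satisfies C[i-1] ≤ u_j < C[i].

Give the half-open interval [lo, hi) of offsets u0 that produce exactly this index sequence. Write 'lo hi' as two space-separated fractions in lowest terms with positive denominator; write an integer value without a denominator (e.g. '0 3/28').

C = [4/15, 1/3, 2/5, 2/3, 11/15, 13/15, 1]
j=0 picked index 0: u0 ∈ [0, 4/15)
j=1 picked index 0: u0 ∈ [-1/7, 13/105)
j=2 picked index 2: u0 ∈ [1/21, 4/35)
j=3 picked index 3: u0 ∈ [-1/35, 5/21)
j=4 picked index 3: u0 ∈ [-6/35, 2/21)
j=5 picked index 5: u0 ∈ [2/105, 16/105)
j=6 picked index 6: u0 ∈ [1/105, 1/7)
intersection: [1/21, 2/21)

1/21 2/21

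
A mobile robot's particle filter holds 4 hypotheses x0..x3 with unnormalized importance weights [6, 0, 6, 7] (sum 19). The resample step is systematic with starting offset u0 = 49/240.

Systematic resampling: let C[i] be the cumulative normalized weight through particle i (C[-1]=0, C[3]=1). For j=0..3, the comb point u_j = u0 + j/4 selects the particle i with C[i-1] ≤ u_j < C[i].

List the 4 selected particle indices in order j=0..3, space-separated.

0 2 3 3

C = [6/19, 6/19, 12/19, 1]
j=0: u_0=49/240 ∈ [0, 6/19) → index 0
j=1: u_1=109/240 ∈ [6/19, 12/19) → index 2
j=2: u_2=169/240 ∈ [12/19, 1) → index 3
j=3: u_3=229/240 ∈ [12/19, 1) → index 3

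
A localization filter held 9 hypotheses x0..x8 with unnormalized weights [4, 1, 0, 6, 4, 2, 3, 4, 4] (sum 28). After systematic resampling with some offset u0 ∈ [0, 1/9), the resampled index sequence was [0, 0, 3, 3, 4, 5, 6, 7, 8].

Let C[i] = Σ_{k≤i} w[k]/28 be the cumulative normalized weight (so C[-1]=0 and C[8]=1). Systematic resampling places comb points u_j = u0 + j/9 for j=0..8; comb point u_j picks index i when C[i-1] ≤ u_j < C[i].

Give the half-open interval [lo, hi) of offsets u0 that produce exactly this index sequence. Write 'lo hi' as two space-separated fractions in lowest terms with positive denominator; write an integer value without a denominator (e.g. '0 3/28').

0 2/63

C = [1/7, 5/28, 5/28, 11/28, 15/28, 17/28, 5/7, 6/7, 1]
j=0 picked index 0: u0 ∈ [0, 1/7)
j=1 picked index 0: u0 ∈ [-1/9, 2/63)
j=2 picked index 3: u0 ∈ [-11/252, 43/252)
j=3 picked index 3: u0 ∈ [-13/84, 5/84)
j=4 picked index 4: u0 ∈ [-13/252, 23/252)
j=5 picked index 5: u0 ∈ [-5/252, 13/252)
j=6 picked index 6: u0 ∈ [-5/84, 1/21)
j=7 picked index 7: u0 ∈ [-4/63, 5/63)
j=8 picked index 8: u0 ∈ [-2/63, 1/9)
intersection: [0, 2/63)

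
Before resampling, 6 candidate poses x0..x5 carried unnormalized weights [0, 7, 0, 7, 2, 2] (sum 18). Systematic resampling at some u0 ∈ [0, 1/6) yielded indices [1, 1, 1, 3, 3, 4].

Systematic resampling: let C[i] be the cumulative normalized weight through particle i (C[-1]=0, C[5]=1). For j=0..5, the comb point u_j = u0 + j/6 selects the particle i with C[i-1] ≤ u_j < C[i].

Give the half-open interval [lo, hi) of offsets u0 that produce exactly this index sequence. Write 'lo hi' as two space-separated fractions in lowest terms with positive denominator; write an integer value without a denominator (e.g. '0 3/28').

C = [0, 7/18, 7/18, 7/9, 8/9, 1]
j=0 picked index 1: u0 ∈ [0, 7/18)
j=1 picked index 1: u0 ∈ [-1/6, 2/9)
j=2 picked index 1: u0 ∈ [-1/3, 1/18)
j=3 picked index 3: u0 ∈ [-1/9, 5/18)
j=4 picked index 3: u0 ∈ [-5/18, 1/9)
j=5 picked index 4: u0 ∈ [-1/18, 1/18)
intersection: [0, 1/18)

0 1/18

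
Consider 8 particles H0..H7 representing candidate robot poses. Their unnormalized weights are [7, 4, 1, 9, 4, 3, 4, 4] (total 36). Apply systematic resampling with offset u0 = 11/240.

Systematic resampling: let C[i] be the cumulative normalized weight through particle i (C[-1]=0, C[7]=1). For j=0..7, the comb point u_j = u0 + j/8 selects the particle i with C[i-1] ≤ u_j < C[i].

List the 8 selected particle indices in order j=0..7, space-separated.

0 0 1 3 3 4 6 7

C = [7/36, 11/36, 1/3, 7/12, 25/36, 7/9, 8/9, 1]
j=0: u_0=11/240 ∈ [0, 7/36) → index 0
j=1: u_1=41/240 ∈ [0, 7/36) → index 0
j=2: u_2=71/240 ∈ [7/36, 11/36) → index 1
j=3: u_3=101/240 ∈ [1/3, 7/12) → index 3
j=4: u_4=131/240 ∈ [1/3, 7/12) → index 3
j=5: u_5=161/240 ∈ [7/12, 25/36) → index 4
j=6: u_6=191/240 ∈ [7/9, 8/9) → index 6
j=7: u_7=221/240 ∈ [8/9, 1) → index 7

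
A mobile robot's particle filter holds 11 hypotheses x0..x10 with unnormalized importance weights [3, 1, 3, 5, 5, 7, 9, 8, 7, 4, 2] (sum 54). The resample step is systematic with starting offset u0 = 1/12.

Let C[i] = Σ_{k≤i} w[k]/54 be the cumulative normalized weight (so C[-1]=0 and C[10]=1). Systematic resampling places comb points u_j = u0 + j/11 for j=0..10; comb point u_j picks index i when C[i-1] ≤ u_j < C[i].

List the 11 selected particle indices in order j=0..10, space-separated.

C = [1/18, 2/27, 7/54, 2/9, 17/54, 4/9, 11/18, 41/54, 8/9, 26/27, 1]
j=0: u_0=1/12 ∈ [2/27, 7/54) → index 2
j=1: u_1=23/132 ∈ [7/54, 2/9) → index 3
j=2: u_2=35/132 ∈ [2/9, 17/54) → index 4
j=3: u_3=47/132 ∈ [17/54, 4/9) → index 5
j=4: u_4=59/132 ∈ [4/9, 11/18) → index 6
j=5: u_5=71/132 ∈ [4/9, 11/18) → index 6
j=6: u_6=83/132 ∈ [11/18, 41/54) → index 7
j=7: u_7=95/132 ∈ [11/18, 41/54) → index 7
j=8: u_8=107/132 ∈ [41/54, 8/9) → index 8
j=9: u_9=119/132 ∈ [8/9, 26/27) → index 9
j=10: u_10=131/132 ∈ [26/27, 1) → index 10

2 3 4 5 6 6 7 7 8 9 10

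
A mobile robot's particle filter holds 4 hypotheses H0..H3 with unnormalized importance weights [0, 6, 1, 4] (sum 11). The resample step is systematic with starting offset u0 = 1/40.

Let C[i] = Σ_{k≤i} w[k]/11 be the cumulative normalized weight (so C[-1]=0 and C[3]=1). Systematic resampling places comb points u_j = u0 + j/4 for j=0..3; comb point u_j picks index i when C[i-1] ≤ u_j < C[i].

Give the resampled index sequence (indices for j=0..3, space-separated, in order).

C = [0, 6/11, 7/11, 1]
j=0: u_0=1/40 ∈ [0, 6/11) → index 1
j=1: u_1=11/40 ∈ [0, 6/11) → index 1
j=2: u_2=21/40 ∈ [0, 6/11) → index 1
j=3: u_3=31/40 ∈ [7/11, 1) → index 3

1 1 1 3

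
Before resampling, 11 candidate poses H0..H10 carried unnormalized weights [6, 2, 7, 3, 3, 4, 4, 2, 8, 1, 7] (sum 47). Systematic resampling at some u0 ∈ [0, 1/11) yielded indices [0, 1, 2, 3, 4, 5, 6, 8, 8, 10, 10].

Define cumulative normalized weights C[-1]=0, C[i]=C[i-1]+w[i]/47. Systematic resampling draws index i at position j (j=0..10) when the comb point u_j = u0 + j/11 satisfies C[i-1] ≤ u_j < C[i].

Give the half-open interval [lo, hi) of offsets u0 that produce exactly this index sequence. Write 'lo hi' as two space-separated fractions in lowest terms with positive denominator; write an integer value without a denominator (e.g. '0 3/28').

24/517 37/517

C = [6/47, 8/47, 15/47, 18/47, 21/47, 25/47, 29/47, 31/47, 39/47, 40/47, 1]
j=0 picked index 0: u0 ∈ [0, 6/47)
j=1 picked index 1: u0 ∈ [19/517, 41/517)
j=2 picked index 2: u0 ∈ [-6/517, 71/517)
j=3 picked index 3: u0 ∈ [24/517, 57/517)
j=4 picked index 4: u0 ∈ [10/517, 43/517)
j=5 picked index 5: u0 ∈ [-4/517, 40/517)
j=6 picked index 6: u0 ∈ [-7/517, 37/517)
j=7 picked index 8: u0 ∈ [12/517, 100/517)
j=8 picked index 8: u0 ∈ [-35/517, 53/517)
j=9 picked index 10: u0 ∈ [17/517, 2/11)
j=10 picked index 10: u0 ∈ [-30/517, 1/11)
intersection: [24/517, 37/517)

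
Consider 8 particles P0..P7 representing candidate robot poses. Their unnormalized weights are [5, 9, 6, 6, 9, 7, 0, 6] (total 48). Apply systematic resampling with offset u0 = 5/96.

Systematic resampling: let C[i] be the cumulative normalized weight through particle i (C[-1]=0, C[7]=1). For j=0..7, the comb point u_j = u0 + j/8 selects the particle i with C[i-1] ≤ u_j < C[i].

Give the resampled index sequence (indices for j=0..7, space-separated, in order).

0 1 2 3 4 4 5 7

C = [5/48, 7/24, 5/12, 13/24, 35/48, 7/8, 7/8, 1]
j=0: u_0=5/96 ∈ [0, 5/48) → index 0
j=1: u_1=17/96 ∈ [5/48, 7/24) → index 1
j=2: u_2=29/96 ∈ [7/24, 5/12) → index 2
j=3: u_3=41/96 ∈ [5/12, 13/24) → index 3
j=4: u_4=53/96 ∈ [13/24, 35/48) → index 4
j=5: u_5=65/96 ∈ [13/24, 35/48) → index 4
j=6: u_6=77/96 ∈ [35/48, 7/8) → index 5
j=7: u_7=89/96 ∈ [7/8, 1) → index 7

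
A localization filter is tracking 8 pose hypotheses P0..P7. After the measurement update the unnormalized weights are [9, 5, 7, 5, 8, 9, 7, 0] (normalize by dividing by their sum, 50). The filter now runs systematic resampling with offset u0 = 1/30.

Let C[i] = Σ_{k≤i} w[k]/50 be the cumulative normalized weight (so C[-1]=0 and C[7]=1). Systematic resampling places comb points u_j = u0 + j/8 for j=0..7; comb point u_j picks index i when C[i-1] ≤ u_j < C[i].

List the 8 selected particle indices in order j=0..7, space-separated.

0 0 2 2 4 4 5 6

C = [9/50, 7/25, 21/50, 13/25, 17/25, 43/50, 1, 1]
j=0: u_0=1/30 ∈ [0, 9/50) → index 0
j=1: u_1=19/120 ∈ [0, 9/50) → index 0
j=2: u_2=17/60 ∈ [7/25, 21/50) → index 2
j=3: u_3=49/120 ∈ [7/25, 21/50) → index 2
j=4: u_4=8/15 ∈ [13/25, 17/25) → index 4
j=5: u_5=79/120 ∈ [13/25, 17/25) → index 4
j=6: u_6=47/60 ∈ [17/25, 43/50) → index 5
j=7: u_7=109/120 ∈ [43/50, 1) → index 6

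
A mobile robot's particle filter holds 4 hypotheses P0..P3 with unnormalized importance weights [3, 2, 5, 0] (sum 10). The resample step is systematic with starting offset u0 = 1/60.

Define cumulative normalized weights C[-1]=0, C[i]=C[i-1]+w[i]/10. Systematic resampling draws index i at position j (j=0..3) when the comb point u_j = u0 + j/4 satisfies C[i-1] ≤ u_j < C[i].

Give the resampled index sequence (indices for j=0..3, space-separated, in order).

C = [3/10, 1/2, 1, 1]
j=0: u_0=1/60 ∈ [0, 3/10) → index 0
j=1: u_1=4/15 ∈ [0, 3/10) → index 0
j=2: u_2=31/60 ∈ [1/2, 1) → index 2
j=3: u_3=23/30 ∈ [1/2, 1) → index 2

0 0 2 2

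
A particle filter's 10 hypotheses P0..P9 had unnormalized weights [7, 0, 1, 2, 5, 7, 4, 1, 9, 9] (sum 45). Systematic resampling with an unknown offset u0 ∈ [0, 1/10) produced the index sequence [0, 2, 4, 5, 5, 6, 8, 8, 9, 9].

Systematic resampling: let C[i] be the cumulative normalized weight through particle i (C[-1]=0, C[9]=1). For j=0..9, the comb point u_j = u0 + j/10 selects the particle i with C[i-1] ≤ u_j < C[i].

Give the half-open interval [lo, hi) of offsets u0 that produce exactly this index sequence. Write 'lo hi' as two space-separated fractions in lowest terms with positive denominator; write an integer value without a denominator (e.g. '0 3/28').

1/18 7/90

C = [7/45, 7/45, 8/45, 2/9, 1/3, 22/45, 26/45, 3/5, 4/5, 1]
j=0 picked index 0: u0 ∈ [0, 7/45)
j=1 picked index 2: u0 ∈ [1/18, 7/90)
j=2 picked index 4: u0 ∈ [1/45, 2/15)
j=3 picked index 5: u0 ∈ [1/30, 17/90)
j=4 picked index 5: u0 ∈ [-1/15, 4/45)
j=5 picked index 6: u0 ∈ [-1/90, 7/90)
j=6 picked index 8: u0 ∈ [0, 1/5)
j=7 picked index 8: u0 ∈ [-1/10, 1/10)
j=8 picked index 9: u0 ∈ [0, 1/5)
j=9 picked index 9: u0 ∈ [-1/10, 1/10)
intersection: [1/18, 7/90)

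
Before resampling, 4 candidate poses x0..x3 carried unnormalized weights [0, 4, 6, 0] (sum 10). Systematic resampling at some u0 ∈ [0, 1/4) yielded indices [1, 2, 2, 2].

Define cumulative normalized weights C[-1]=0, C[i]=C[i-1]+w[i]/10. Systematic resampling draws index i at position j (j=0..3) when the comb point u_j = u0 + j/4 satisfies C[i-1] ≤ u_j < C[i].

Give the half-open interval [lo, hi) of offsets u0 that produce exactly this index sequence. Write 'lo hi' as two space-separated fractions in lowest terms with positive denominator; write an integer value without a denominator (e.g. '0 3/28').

C = [0, 2/5, 1, 1]
j=0 picked index 1: u0 ∈ [0, 2/5)
j=1 picked index 2: u0 ∈ [3/20, 3/4)
j=2 picked index 2: u0 ∈ [-1/10, 1/2)
j=3 picked index 2: u0 ∈ [-7/20, 1/4)
intersection: [3/20, 1/4)

3/20 1/4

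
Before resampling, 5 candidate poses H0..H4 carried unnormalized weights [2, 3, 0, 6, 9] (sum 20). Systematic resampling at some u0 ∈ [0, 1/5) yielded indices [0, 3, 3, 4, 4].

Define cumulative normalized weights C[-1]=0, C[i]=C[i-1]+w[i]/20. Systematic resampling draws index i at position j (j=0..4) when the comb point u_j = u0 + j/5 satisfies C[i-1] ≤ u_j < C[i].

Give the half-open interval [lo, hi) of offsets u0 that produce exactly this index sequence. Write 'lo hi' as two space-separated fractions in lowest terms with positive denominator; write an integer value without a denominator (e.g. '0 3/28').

1/20 1/10

C = [1/10, 1/4, 1/4, 11/20, 1]
j=0 picked index 0: u0 ∈ [0, 1/10)
j=1 picked index 3: u0 ∈ [1/20, 7/20)
j=2 picked index 3: u0 ∈ [-3/20, 3/20)
j=3 picked index 4: u0 ∈ [-1/20, 2/5)
j=4 picked index 4: u0 ∈ [-1/4, 1/5)
intersection: [1/20, 1/10)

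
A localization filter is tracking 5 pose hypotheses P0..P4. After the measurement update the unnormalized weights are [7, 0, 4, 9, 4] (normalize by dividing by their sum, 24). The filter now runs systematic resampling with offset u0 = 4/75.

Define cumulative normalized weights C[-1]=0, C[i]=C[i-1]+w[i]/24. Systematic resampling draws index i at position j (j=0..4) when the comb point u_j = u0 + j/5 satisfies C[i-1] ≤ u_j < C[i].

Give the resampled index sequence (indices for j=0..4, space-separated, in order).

C = [7/24, 7/24, 11/24, 5/6, 1]
j=0: u_0=4/75 ∈ [0, 7/24) → index 0
j=1: u_1=19/75 ∈ [0, 7/24) → index 0
j=2: u_2=34/75 ∈ [7/24, 11/24) → index 2
j=3: u_3=49/75 ∈ [11/24, 5/6) → index 3
j=4: u_4=64/75 ∈ [5/6, 1) → index 4

0 0 2 3 4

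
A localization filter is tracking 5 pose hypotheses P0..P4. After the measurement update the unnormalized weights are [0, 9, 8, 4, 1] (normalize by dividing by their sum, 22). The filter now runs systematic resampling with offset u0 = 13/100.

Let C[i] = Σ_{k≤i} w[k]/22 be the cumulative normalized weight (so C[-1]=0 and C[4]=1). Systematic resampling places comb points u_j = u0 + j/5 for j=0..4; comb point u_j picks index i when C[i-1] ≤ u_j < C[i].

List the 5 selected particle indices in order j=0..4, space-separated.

C = [0, 9/22, 17/22, 21/22, 1]
j=0: u_0=13/100 ∈ [0, 9/22) → index 1
j=1: u_1=33/100 ∈ [0, 9/22) → index 1
j=2: u_2=53/100 ∈ [9/22, 17/22) → index 2
j=3: u_3=73/100 ∈ [9/22, 17/22) → index 2
j=4: u_4=93/100 ∈ [17/22, 21/22) → index 3

1 1 2 2 3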